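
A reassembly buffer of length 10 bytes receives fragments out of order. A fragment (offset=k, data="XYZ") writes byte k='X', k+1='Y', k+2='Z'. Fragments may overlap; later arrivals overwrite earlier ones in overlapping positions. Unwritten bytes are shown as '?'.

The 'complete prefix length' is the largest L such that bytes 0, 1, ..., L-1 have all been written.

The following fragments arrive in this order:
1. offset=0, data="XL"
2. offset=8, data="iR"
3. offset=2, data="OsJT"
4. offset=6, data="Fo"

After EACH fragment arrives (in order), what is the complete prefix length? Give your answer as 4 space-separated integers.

Answer: 2 2 6 10

Derivation:
Fragment 1: offset=0 data="XL" -> buffer=XL???????? -> prefix_len=2
Fragment 2: offset=8 data="iR" -> buffer=XL??????iR -> prefix_len=2
Fragment 3: offset=2 data="OsJT" -> buffer=XLOsJT??iR -> prefix_len=6
Fragment 4: offset=6 data="Fo" -> buffer=XLOsJTFoiR -> prefix_len=10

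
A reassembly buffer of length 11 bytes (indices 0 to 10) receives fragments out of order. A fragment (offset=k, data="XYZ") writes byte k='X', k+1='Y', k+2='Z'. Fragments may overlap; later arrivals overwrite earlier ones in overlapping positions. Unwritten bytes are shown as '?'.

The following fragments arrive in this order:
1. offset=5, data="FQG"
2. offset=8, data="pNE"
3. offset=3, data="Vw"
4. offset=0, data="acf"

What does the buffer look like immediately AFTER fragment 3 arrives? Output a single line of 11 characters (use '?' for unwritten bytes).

Answer: ???VwFQGpNE

Derivation:
Fragment 1: offset=5 data="FQG" -> buffer=?????FQG???
Fragment 2: offset=8 data="pNE" -> buffer=?????FQGpNE
Fragment 3: offset=3 data="Vw" -> buffer=???VwFQGpNE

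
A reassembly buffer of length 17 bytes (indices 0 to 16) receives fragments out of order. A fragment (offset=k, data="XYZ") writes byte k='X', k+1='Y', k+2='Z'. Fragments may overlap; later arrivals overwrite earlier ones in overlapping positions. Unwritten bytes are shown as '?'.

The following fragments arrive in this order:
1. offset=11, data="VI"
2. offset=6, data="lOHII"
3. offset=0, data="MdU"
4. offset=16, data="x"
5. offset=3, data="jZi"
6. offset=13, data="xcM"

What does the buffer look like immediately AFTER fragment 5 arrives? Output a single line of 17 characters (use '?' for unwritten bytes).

Answer: MdUjZilOHIIVI???x

Derivation:
Fragment 1: offset=11 data="VI" -> buffer=???????????VI????
Fragment 2: offset=6 data="lOHII" -> buffer=??????lOHIIVI????
Fragment 3: offset=0 data="MdU" -> buffer=MdU???lOHIIVI????
Fragment 4: offset=16 data="x" -> buffer=MdU???lOHIIVI???x
Fragment 5: offset=3 data="jZi" -> buffer=MdUjZilOHIIVI???x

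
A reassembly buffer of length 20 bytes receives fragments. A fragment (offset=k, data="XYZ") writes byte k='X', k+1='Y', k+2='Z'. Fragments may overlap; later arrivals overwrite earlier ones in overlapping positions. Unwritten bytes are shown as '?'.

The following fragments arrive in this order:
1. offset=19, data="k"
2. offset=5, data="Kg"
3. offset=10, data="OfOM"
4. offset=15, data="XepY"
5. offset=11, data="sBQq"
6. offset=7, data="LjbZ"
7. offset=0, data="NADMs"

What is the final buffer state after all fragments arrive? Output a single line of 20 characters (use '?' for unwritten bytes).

Fragment 1: offset=19 data="k" -> buffer=???????????????????k
Fragment 2: offset=5 data="Kg" -> buffer=?????Kg????????????k
Fragment 3: offset=10 data="OfOM" -> buffer=?????Kg???OfOM?????k
Fragment 4: offset=15 data="XepY" -> buffer=?????Kg???OfOM?XepYk
Fragment 5: offset=11 data="sBQq" -> buffer=?????Kg???OsBQqXepYk
Fragment 6: offset=7 data="LjbZ" -> buffer=?????KgLjbZsBQqXepYk
Fragment 7: offset=0 data="NADMs" -> buffer=NADMsKgLjbZsBQqXepYk

Answer: NADMsKgLjbZsBQqXepYk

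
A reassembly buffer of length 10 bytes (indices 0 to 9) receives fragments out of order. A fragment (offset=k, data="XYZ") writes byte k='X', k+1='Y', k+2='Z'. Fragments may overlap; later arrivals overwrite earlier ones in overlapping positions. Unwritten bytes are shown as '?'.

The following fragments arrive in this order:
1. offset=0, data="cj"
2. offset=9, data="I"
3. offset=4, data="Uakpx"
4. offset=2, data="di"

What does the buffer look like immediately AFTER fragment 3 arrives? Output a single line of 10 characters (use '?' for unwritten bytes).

Answer: cj??UakpxI

Derivation:
Fragment 1: offset=0 data="cj" -> buffer=cj????????
Fragment 2: offset=9 data="I" -> buffer=cj???????I
Fragment 3: offset=4 data="Uakpx" -> buffer=cj??UakpxI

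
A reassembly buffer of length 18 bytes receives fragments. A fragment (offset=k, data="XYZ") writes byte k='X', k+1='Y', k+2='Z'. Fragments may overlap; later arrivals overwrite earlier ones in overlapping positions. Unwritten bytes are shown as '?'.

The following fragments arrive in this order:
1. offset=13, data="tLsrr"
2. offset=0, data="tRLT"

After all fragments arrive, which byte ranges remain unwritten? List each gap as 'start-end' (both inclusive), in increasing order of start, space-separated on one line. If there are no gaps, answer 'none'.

Fragment 1: offset=13 len=5
Fragment 2: offset=0 len=4
Gaps: 4-12

Answer: 4-12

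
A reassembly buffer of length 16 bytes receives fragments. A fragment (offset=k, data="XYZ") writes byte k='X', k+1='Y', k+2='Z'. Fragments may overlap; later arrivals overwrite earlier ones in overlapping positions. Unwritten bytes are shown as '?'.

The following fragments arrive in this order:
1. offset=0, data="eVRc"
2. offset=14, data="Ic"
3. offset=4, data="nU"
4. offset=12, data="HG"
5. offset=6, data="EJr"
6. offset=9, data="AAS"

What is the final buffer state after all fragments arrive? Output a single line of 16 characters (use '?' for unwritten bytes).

Answer: eVRcnUEJrAASHGIc

Derivation:
Fragment 1: offset=0 data="eVRc" -> buffer=eVRc????????????
Fragment 2: offset=14 data="Ic" -> buffer=eVRc??????????Ic
Fragment 3: offset=4 data="nU" -> buffer=eVRcnU????????Ic
Fragment 4: offset=12 data="HG" -> buffer=eVRcnU??????HGIc
Fragment 5: offset=6 data="EJr" -> buffer=eVRcnUEJr???HGIc
Fragment 6: offset=9 data="AAS" -> buffer=eVRcnUEJrAASHGIc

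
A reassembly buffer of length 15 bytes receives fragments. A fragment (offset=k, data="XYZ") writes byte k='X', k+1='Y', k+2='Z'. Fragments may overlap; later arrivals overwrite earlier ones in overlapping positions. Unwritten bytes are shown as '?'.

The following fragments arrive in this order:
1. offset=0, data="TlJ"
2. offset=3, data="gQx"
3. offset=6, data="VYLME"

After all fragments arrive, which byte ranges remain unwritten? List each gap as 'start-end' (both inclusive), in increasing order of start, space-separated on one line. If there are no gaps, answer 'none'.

Answer: 11-14

Derivation:
Fragment 1: offset=0 len=3
Fragment 2: offset=3 len=3
Fragment 3: offset=6 len=5
Gaps: 11-14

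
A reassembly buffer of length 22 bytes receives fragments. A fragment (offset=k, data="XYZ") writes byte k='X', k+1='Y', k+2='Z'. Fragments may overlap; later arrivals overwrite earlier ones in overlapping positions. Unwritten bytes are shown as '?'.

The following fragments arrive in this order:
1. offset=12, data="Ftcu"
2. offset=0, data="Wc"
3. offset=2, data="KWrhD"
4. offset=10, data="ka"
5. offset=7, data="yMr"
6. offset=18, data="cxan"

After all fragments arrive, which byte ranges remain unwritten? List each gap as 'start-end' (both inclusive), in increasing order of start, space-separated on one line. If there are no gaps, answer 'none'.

Answer: 16-17

Derivation:
Fragment 1: offset=12 len=4
Fragment 2: offset=0 len=2
Fragment 3: offset=2 len=5
Fragment 4: offset=10 len=2
Fragment 5: offset=7 len=3
Fragment 6: offset=18 len=4
Gaps: 16-17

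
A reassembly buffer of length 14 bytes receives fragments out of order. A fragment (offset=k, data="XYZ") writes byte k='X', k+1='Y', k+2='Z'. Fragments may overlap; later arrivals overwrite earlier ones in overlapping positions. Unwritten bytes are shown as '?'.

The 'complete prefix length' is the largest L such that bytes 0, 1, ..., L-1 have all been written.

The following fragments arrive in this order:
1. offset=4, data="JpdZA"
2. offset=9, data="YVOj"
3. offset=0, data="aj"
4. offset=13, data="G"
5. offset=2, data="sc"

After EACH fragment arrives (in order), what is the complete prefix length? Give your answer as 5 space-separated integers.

Answer: 0 0 2 2 14

Derivation:
Fragment 1: offset=4 data="JpdZA" -> buffer=????JpdZA????? -> prefix_len=0
Fragment 2: offset=9 data="YVOj" -> buffer=????JpdZAYVOj? -> prefix_len=0
Fragment 3: offset=0 data="aj" -> buffer=aj??JpdZAYVOj? -> prefix_len=2
Fragment 4: offset=13 data="G" -> buffer=aj??JpdZAYVOjG -> prefix_len=2
Fragment 5: offset=2 data="sc" -> buffer=ajscJpdZAYVOjG -> prefix_len=14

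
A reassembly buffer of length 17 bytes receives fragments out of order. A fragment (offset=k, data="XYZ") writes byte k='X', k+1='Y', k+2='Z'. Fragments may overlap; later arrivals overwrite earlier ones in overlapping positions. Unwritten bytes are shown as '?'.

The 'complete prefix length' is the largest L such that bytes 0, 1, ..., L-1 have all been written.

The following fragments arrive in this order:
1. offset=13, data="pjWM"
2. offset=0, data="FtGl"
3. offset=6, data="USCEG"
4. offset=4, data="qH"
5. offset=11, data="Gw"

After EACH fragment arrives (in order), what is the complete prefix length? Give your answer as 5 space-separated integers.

Fragment 1: offset=13 data="pjWM" -> buffer=?????????????pjWM -> prefix_len=0
Fragment 2: offset=0 data="FtGl" -> buffer=FtGl?????????pjWM -> prefix_len=4
Fragment 3: offset=6 data="USCEG" -> buffer=FtGl??USCEG??pjWM -> prefix_len=4
Fragment 4: offset=4 data="qH" -> buffer=FtGlqHUSCEG??pjWM -> prefix_len=11
Fragment 5: offset=11 data="Gw" -> buffer=FtGlqHUSCEGGwpjWM -> prefix_len=17

Answer: 0 4 4 11 17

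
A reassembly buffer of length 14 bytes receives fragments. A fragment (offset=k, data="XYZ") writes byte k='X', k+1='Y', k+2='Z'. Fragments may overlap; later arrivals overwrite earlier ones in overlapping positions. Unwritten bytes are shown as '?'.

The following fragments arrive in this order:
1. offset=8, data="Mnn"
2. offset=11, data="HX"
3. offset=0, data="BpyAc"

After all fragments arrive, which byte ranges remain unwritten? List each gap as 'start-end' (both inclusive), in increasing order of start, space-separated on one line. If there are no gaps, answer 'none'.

Fragment 1: offset=8 len=3
Fragment 2: offset=11 len=2
Fragment 3: offset=0 len=5
Gaps: 5-7 13-13

Answer: 5-7 13-13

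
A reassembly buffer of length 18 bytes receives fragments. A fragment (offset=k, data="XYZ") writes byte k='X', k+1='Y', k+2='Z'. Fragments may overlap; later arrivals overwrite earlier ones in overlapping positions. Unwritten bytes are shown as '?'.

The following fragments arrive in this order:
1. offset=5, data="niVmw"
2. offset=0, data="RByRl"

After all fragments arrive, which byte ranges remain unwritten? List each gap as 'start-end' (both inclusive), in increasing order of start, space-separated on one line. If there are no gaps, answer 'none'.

Fragment 1: offset=5 len=5
Fragment 2: offset=0 len=5
Gaps: 10-17

Answer: 10-17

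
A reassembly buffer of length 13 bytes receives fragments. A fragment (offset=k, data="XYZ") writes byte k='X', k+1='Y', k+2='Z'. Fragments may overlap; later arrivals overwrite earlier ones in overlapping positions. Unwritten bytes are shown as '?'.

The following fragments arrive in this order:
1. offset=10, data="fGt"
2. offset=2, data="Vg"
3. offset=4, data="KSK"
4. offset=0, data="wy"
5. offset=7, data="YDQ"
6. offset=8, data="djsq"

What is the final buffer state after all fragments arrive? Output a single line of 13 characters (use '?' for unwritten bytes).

Fragment 1: offset=10 data="fGt" -> buffer=??????????fGt
Fragment 2: offset=2 data="Vg" -> buffer=??Vg??????fGt
Fragment 3: offset=4 data="KSK" -> buffer=??VgKSK???fGt
Fragment 4: offset=0 data="wy" -> buffer=wyVgKSK???fGt
Fragment 5: offset=7 data="YDQ" -> buffer=wyVgKSKYDQfGt
Fragment 6: offset=8 data="djsq" -> buffer=wyVgKSKYdjsqt

Answer: wyVgKSKYdjsqt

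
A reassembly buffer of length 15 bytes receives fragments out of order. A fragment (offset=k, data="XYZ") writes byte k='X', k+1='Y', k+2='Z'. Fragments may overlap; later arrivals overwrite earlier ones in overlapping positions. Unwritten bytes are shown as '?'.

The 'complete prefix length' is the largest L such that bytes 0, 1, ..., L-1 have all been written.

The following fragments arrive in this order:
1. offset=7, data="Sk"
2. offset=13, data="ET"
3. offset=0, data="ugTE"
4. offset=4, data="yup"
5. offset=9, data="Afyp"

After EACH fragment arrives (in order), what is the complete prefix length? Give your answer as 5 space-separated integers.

Fragment 1: offset=7 data="Sk" -> buffer=???????Sk?????? -> prefix_len=0
Fragment 2: offset=13 data="ET" -> buffer=???????Sk????ET -> prefix_len=0
Fragment 3: offset=0 data="ugTE" -> buffer=ugTE???Sk????ET -> prefix_len=4
Fragment 4: offset=4 data="yup" -> buffer=ugTEyupSk????ET -> prefix_len=9
Fragment 5: offset=9 data="Afyp" -> buffer=ugTEyupSkAfypET -> prefix_len=15

Answer: 0 0 4 9 15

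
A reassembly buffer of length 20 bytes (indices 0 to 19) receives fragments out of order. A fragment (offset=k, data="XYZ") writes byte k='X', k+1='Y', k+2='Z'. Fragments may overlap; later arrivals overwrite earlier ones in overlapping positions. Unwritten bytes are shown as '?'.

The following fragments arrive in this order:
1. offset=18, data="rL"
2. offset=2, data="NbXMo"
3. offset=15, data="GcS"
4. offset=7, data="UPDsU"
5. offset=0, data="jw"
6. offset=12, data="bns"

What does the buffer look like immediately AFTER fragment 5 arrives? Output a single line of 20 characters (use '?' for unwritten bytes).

Answer: jwNbXMoUPDsU???GcSrL

Derivation:
Fragment 1: offset=18 data="rL" -> buffer=??????????????????rL
Fragment 2: offset=2 data="NbXMo" -> buffer=??NbXMo???????????rL
Fragment 3: offset=15 data="GcS" -> buffer=??NbXMo????????GcSrL
Fragment 4: offset=7 data="UPDsU" -> buffer=??NbXMoUPDsU???GcSrL
Fragment 5: offset=0 data="jw" -> buffer=jwNbXMoUPDsU???GcSrL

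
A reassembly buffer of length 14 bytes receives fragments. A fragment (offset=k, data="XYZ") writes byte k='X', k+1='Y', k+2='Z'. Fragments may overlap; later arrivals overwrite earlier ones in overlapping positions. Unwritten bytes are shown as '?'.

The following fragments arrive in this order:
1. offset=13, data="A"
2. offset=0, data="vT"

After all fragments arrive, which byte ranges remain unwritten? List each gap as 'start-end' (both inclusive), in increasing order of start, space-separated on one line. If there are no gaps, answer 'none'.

Answer: 2-12

Derivation:
Fragment 1: offset=13 len=1
Fragment 2: offset=0 len=2
Gaps: 2-12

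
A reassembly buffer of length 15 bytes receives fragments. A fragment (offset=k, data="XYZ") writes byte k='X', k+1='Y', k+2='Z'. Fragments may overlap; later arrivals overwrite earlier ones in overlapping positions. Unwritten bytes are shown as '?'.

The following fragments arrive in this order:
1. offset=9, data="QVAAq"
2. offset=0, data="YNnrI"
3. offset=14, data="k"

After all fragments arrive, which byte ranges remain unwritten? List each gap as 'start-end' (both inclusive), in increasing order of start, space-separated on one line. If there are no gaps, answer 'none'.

Fragment 1: offset=9 len=5
Fragment 2: offset=0 len=5
Fragment 3: offset=14 len=1
Gaps: 5-8

Answer: 5-8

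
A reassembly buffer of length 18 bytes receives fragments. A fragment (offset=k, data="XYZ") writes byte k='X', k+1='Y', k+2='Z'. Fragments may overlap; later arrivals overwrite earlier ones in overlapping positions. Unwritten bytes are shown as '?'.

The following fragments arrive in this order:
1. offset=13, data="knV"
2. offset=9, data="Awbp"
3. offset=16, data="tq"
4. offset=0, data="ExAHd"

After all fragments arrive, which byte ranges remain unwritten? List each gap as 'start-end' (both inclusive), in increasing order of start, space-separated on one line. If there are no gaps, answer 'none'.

Answer: 5-8

Derivation:
Fragment 1: offset=13 len=3
Fragment 2: offset=9 len=4
Fragment 3: offset=16 len=2
Fragment 4: offset=0 len=5
Gaps: 5-8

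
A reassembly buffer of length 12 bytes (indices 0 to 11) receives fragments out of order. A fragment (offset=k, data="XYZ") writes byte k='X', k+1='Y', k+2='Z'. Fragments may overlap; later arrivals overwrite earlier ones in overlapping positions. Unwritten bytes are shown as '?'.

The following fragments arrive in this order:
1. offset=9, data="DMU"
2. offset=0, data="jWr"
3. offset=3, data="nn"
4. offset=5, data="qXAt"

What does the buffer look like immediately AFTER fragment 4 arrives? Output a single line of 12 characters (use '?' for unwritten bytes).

Fragment 1: offset=9 data="DMU" -> buffer=?????????DMU
Fragment 2: offset=0 data="jWr" -> buffer=jWr??????DMU
Fragment 3: offset=3 data="nn" -> buffer=jWrnn????DMU
Fragment 4: offset=5 data="qXAt" -> buffer=jWrnnqXAtDMU

Answer: jWrnnqXAtDMU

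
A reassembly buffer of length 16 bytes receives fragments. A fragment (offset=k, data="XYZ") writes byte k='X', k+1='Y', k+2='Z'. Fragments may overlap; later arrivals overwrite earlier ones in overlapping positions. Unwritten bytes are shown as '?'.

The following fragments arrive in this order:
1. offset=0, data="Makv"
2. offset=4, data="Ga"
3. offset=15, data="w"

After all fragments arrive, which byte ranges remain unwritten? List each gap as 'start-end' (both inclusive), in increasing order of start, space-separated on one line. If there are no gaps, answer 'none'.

Answer: 6-14

Derivation:
Fragment 1: offset=0 len=4
Fragment 2: offset=4 len=2
Fragment 3: offset=15 len=1
Gaps: 6-14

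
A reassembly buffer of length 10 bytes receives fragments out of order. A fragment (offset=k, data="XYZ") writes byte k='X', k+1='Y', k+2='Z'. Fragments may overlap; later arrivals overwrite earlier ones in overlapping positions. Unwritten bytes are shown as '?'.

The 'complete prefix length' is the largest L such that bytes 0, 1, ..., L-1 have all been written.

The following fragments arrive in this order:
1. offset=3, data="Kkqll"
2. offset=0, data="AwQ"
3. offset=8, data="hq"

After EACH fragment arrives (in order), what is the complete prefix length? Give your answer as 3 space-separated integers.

Answer: 0 8 10

Derivation:
Fragment 1: offset=3 data="Kkqll" -> buffer=???Kkqll?? -> prefix_len=0
Fragment 2: offset=0 data="AwQ" -> buffer=AwQKkqll?? -> prefix_len=8
Fragment 3: offset=8 data="hq" -> buffer=AwQKkqllhq -> prefix_len=10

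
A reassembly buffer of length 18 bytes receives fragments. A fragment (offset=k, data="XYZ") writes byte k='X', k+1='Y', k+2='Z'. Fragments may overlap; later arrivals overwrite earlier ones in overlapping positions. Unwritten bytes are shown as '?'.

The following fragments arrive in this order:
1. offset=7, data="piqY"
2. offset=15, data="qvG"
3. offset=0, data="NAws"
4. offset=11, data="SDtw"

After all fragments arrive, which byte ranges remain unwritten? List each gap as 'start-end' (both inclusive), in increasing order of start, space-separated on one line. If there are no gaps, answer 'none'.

Fragment 1: offset=7 len=4
Fragment 2: offset=15 len=3
Fragment 3: offset=0 len=4
Fragment 4: offset=11 len=4
Gaps: 4-6

Answer: 4-6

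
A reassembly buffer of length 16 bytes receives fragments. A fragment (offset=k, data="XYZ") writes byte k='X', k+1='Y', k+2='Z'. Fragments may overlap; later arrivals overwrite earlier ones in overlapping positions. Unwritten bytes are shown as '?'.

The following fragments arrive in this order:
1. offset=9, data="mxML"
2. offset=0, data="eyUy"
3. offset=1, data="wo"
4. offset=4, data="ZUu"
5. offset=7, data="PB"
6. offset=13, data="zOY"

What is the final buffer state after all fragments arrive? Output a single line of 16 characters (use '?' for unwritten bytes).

Answer: ewoyZUuPBmxMLzOY

Derivation:
Fragment 1: offset=9 data="mxML" -> buffer=?????????mxML???
Fragment 2: offset=0 data="eyUy" -> buffer=eyUy?????mxML???
Fragment 3: offset=1 data="wo" -> buffer=ewoy?????mxML???
Fragment 4: offset=4 data="ZUu" -> buffer=ewoyZUu??mxML???
Fragment 5: offset=7 data="PB" -> buffer=ewoyZUuPBmxML???
Fragment 6: offset=13 data="zOY" -> buffer=ewoyZUuPBmxMLzOY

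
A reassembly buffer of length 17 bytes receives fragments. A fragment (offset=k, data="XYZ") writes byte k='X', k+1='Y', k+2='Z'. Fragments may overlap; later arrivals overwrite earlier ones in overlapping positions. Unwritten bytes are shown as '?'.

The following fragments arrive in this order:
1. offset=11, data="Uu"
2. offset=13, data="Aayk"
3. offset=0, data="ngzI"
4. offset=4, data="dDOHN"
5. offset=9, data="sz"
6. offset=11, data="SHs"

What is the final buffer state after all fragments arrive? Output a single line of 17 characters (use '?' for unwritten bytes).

Answer: ngzIdDOHNszSHsayk

Derivation:
Fragment 1: offset=11 data="Uu" -> buffer=???????????Uu????
Fragment 2: offset=13 data="Aayk" -> buffer=???????????UuAayk
Fragment 3: offset=0 data="ngzI" -> buffer=ngzI???????UuAayk
Fragment 4: offset=4 data="dDOHN" -> buffer=ngzIdDOHN??UuAayk
Fragment 5: offset=9 data="sz" -> buffer=ngzIdDOHNszUuAayk
Fragment 6: offset=11 data="SHs" -> buffer=ngzIdDOHNszSHsayk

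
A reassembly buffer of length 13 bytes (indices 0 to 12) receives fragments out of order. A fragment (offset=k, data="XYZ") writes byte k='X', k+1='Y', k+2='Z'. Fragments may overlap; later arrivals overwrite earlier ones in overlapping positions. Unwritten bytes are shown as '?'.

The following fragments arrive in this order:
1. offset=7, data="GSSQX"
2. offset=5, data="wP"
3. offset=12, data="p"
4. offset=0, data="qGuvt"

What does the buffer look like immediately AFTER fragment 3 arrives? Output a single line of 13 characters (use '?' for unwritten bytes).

Answer: ?????wPGSSQXp

Derivation:
Fragment 1: offset=7 data="GSSQX" -> buffer=???????GSSQX?
Fragment 2: offset=5 data="wP" -> buffer=?????wPGSSQX?
Fragment 3: offset=12 data="p" -> buffer=?????wPGSSQXp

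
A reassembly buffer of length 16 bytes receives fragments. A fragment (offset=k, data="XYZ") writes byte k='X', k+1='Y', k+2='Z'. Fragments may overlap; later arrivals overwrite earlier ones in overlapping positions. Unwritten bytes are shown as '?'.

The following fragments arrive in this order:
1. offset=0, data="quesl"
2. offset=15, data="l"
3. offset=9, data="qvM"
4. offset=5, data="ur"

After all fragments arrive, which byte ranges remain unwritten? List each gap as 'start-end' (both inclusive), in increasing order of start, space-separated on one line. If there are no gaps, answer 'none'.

Answer: 7-8 12-14

Derivation:
Fragment 1: offset=0 len=5
Fragment 2: offset=15 len=1
Fragment 3: offset=9 len=3
Fragment 4: offset=5 len=2
Gaps: 7-8 12-14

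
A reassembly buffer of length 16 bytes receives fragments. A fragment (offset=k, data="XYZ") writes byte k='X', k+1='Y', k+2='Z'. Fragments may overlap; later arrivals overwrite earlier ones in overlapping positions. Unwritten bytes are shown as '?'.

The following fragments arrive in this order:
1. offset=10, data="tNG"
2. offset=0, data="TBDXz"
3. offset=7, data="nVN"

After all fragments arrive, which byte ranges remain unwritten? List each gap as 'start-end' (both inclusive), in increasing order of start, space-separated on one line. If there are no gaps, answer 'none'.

Answer: 5-6 13-15

Derivation:
Fragment 1: offset=10 len=3
Fragment 2: offset=0 len=5
Fragment 3: offset=7 len=3
Gaps: 5-6 13-15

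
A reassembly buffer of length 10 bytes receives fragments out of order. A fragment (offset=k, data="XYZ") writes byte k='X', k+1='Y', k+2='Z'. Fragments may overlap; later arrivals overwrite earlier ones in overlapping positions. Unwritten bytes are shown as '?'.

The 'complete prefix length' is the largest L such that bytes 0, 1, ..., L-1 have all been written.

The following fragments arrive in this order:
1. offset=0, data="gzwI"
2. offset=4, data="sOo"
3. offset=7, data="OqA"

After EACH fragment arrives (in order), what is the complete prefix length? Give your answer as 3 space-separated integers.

Answer: 4 7 10

Derivation:
Fragment 1: offset=0 data="gzwI" -> buffer=gzwI?????? -> prefix_len=4
Fragment 2: offset=4 data="sOo" -> buffer=gzwIsOo??? -> prefix_len=7
Fragment 3: offset=7 data="OqA" -> buffer=gzwIsOoOqA -> prefix_len=10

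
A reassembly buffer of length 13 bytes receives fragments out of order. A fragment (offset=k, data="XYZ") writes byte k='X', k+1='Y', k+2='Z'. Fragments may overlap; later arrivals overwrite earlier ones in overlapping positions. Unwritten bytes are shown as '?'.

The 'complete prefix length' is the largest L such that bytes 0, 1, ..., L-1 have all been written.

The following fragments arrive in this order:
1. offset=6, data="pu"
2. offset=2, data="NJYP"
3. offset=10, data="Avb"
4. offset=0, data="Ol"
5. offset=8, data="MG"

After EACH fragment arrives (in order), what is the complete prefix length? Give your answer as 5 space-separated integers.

Answer: 0 0 0 8 13

Derivation:
Fragment 1: offset=6 data="pu" -> buffer=??????pu????? -> prefix_len=0
Fragment 2: offset=2 data="NJYP" -> buffer=??NJYPpu????? -> prefix_len=0
Fragment 3: offset=10 data="Avb" -> buffer=??NJYPpu??Avb -> prefix_len=0
Fragment 4: offset=0 data="Ol" -> buffer=OlNJYPpu??Avb -> prefix_len=8
Fragment 5: offset=8 data="MG" -> buffer=OlNJYPpuMGAvb -> prefix_len=13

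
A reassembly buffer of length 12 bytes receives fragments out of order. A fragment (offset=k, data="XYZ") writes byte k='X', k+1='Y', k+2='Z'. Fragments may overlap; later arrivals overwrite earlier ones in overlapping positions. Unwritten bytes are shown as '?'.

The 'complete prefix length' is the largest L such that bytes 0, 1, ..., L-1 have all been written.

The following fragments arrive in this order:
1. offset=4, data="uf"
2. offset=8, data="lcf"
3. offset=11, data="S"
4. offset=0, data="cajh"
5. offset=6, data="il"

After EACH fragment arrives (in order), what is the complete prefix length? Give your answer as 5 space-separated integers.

Answer: 0 0 0 6 12

Derivation:
Fragment 1: offset=4 data="uf" -> buffer=????uf?????? -> prefix_len=0
Fragment 2: offset=8 data="lcf" -> buffer=????uf??lcf? -> prefix_len=0
Fragment 3: offset=11 data="S" -> buffer=????uf??lcfS -> prefix_len=0
Fragment 4: offset=0 data="cajh" -> buffer=cajhuf??lcfS -> prefix_len=6
Fragment 5: offset=6 data="il" -> buffer=cajhufillcfS -> prefix_len=12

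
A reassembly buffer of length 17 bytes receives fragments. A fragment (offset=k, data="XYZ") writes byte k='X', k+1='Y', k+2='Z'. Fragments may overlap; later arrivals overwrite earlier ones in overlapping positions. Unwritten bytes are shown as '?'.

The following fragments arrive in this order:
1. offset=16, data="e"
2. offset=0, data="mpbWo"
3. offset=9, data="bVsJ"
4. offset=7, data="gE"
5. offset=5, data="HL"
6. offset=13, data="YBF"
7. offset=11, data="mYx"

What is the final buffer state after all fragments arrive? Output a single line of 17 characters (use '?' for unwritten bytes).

Answer: mpbWoHLgEbVmYxBFe

Derivation:
Fragment 1: offset=16 data="e" -> buffer=????????????????e
Fragment 2: offset=0 data="mpbWo" -> buffer=mpbWo???????????e
Fragment 3: offset=9 data="bVsJ" -> buffer=mpbWo????bVsJ???e
Fragment 4: offset=7 data="gE" -> buffer=mpbWo??gEbVsJ???e
Fragment 5: offset=5 data="HL" -> buffer=mpbWoHLgEbVsJ???e
Fragment 6: offset=13 data="YBF" -> buffer=mpbWoHLgEbVsJYBFe
Fragment 7: offset=11 data="mYx" -> buffer=mpbWoHLgEbVmYxBFe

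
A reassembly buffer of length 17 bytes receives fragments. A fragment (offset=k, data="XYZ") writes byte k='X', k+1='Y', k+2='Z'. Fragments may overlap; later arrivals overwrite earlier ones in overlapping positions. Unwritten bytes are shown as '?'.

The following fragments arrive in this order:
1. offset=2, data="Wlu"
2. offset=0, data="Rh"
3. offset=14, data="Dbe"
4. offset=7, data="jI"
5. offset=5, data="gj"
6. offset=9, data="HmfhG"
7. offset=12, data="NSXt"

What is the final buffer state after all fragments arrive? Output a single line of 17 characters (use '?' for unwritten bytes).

Fragment 1: offset=2 data="Wlu" -> buffer=??Wlu????????????
Fragment 2: offset=0 data="Rh" -> buffer=RhWlu????????????
Fragment 3: offset=14 data="Dbe" -> buffer=RhWlu?????????Dbe
Fragment 4: offset=7 data="jI" -> buffer=RhWlu??jI?????Dbe
Fragment 5: offset=5 data="gj" -> buffer=RhWlugjjI?????Dbe
Fragment 6: offset=9 data="HmfhG" -> buffer=RhWlugjjIHmfhGDbe
Fragment 7: offset=12 data="NSXt" -> buffer=RhWlugjjIHmfNSXte

Answer: RhWlugjjIHmfNSXte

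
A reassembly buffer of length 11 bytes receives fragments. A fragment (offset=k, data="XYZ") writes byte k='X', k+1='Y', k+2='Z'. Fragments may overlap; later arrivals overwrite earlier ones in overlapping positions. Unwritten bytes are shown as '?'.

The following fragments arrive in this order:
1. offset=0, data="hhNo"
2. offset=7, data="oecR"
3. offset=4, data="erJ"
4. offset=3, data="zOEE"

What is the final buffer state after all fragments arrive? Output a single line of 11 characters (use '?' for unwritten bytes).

Fragment 1: offset=0 data="hhNo" -> buffer=hhNo???????
Fragment 2: offset=7 data="oecR" -> buffer=hhNo???oecR
Fragment 3: offset=4 data="erJ" -> buffer=hhNoerJoecR
Fragment 4: offset=3 data="zOEE" -> buffer=hhNzOEEoecR

Answer: hhNzOEEoecR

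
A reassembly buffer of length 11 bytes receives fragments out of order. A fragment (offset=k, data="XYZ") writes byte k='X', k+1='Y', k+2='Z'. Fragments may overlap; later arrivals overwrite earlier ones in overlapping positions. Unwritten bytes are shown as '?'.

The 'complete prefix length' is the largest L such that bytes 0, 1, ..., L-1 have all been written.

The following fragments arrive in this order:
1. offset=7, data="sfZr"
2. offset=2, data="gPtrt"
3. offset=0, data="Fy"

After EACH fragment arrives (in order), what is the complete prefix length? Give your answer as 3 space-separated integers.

Fragment 1: offset=7 data="sfZr" -> buffer=???????sfZr -> prefix_len=0
Fragment 2: offset=2 data="gPtrt" -> buffer=??gPtrtsfZr -> prefix_len=0
Fragment 3: offset=0 data="Fy" -> buffer=FygPtrtsfZr -> prefix_len=11

Answer: 0 0 11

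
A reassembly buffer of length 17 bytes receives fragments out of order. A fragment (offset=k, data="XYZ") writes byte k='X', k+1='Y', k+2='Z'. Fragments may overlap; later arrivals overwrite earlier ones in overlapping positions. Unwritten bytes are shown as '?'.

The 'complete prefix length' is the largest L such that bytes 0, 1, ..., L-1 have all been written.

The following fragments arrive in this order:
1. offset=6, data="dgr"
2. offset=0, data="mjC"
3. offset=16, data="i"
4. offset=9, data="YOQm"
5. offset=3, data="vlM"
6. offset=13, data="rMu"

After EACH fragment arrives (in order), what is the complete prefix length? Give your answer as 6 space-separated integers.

Answer: 0 3 3 3 13 17

Derivation:
Fragment 1: offset=6 data="dgr" -> buffer=??????dgr???????? -> prefix_len=0
Fragment 2: offset=0 data="mjC" -> buffer=mjC???dgr???????? -> prefix_len=3
Fragment 3: offset=16 data="i" -> buffer=mjC???dgr???????i -> prefix_len=3
Fragment 4: offset=9 data="YOQm" -> buffer=mjC???dgrYOQm???i -> prefix_len=3
Fragment 5: offset=3 data="vlM" -> buffer=mjCvlMdgrYOQm???i -> prefix_len=13
Fragment 6: offset=13 data="rMu" -> buffer=mjCvlMdgrYOQmrMui -> prefix_len=17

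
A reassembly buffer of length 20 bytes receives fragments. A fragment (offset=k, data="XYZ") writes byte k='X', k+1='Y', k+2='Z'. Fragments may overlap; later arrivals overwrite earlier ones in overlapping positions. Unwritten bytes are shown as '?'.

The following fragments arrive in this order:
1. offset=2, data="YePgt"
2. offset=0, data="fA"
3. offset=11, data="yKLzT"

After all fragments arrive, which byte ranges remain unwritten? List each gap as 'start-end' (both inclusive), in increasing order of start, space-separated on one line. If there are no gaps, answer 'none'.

Answer: 7-10 16-19

Derivation:
Fragment 1: offset=2 len=5
Fragment 2: offset=0 len=2
Fragment 3: offset=11 len=5
Gaps: 7-10 16-19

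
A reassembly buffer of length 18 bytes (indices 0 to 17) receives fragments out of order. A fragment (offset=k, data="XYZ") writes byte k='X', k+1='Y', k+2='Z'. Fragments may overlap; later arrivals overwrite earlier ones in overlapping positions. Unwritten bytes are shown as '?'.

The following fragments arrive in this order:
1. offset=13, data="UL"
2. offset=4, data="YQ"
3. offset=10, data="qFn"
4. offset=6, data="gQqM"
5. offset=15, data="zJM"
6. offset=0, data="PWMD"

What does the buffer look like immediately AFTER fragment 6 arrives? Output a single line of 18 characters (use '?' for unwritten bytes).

Fragment 1: offset=13 data="UL" -> buffer=?????????????UL???
Fragment 2: offset=4 data="YQ" -> buffer=????YQ???????UL???
Fragment 3: offset=10 data="qFn" -> buffer=????YQ????qFnUL???
Fragment 4: offset=6 data="gQqM" -> buffer=????YQgQqMqFnUL???
Fragment 5: offset=15 data="zJM" -> buffer=????YQgQqMqFnULzJM
Fragment 6: offset=0 data="PWMD" -> buffer=PWMDYQgQqMqFnULzJM

Answer: PWMDYQgQqMqFnULzJM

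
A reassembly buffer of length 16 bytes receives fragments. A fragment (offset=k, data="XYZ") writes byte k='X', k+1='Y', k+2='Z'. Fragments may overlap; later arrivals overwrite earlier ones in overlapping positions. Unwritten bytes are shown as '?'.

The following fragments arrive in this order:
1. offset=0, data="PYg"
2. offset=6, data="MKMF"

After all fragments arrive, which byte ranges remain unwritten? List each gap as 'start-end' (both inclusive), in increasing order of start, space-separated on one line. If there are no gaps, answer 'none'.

Fragment 1: offset=0 len=3
Fragment 2: offset=6 len=4
Gaps: 3-5 10-15

Answer: 3-5 10-15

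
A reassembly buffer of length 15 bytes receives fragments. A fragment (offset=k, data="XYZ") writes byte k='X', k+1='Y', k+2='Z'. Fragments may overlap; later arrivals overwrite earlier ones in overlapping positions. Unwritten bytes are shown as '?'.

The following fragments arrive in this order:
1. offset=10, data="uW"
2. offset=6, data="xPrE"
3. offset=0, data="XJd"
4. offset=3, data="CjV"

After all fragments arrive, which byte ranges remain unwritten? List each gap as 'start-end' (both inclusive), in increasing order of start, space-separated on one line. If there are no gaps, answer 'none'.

Answer: 12-14

Derivation:
Fragment 1: offset=10 len=2
Fragment 2: offset=6 len=4
Fragment 3: offset=0 len=3
Fragment 4: offset=3 len=3
Gaps: 12-14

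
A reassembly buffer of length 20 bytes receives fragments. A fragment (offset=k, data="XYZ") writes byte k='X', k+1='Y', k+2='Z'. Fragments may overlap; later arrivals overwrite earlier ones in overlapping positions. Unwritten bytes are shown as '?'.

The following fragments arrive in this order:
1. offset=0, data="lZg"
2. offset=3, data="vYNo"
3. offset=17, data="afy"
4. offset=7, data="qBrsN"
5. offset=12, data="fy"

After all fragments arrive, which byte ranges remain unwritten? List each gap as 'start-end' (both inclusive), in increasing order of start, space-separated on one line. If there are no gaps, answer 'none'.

Fragment 1: offset=0 len=3
Fragment 2: offset=3 len=4
Fragment 3: offset=17 len=3
Fragment 4: offset=7 len=5
Fragment 5: offset=12 len=2
Gaps: 14-16

Answer: 14-16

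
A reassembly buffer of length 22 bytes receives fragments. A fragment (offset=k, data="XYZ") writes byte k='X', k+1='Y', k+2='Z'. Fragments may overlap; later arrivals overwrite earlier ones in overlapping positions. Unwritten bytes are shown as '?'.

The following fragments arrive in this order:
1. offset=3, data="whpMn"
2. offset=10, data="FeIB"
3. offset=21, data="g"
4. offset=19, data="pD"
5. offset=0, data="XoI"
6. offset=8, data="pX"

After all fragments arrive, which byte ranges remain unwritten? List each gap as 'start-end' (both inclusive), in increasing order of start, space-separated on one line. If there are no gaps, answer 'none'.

Answer: 14-18

Derivation:
Fragment 1: offset=3 len=5
Fragment 2: offset=10 len=4
Fragment 3: offset=21 len=1
Fragment 4: offset=19 len=2
Fragment 5: offset=0 len=3
Fragment 6: offset=8 len=2
Gaps: 14-18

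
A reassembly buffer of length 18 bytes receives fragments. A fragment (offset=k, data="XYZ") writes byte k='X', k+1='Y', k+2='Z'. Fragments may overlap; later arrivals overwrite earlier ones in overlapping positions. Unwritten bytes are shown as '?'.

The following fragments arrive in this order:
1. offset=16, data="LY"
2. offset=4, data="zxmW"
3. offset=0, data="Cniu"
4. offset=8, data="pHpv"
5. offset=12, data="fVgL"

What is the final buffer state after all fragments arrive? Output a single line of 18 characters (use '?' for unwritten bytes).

Fragment 1: offset=16 data="LY" -> buffer=????????????????LY
Fragment 2: offset=4 data="zxmW" -> buffer=????zxmW????????LY
Fragment 3: offset=0 data="Cniu" -> buffer=CniuzxmW????????LY
Fragment 4: offset=8 data="pHpv" -> buffer=CniuzxmWpHpv????LY
Fragment 5: offset=12 data="fVgL" -> buffer=CniuzxmWpHpvfVgLLY

Answer: CniuzxmWpHpvfVgLLY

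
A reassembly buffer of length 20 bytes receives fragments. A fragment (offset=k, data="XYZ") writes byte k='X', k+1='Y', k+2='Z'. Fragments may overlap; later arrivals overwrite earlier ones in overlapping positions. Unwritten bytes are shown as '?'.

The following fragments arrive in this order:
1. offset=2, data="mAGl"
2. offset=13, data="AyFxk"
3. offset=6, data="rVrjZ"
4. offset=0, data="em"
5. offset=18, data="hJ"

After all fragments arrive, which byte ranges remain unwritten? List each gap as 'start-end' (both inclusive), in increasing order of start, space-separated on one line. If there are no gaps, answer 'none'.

Answer: 11-12

Derivation:
Fragment 1: offset=2 len=4
Fragment 2: offset=13 len=5
Fragment 3: offset=6 len=5
Fragment 4: offset=0 len=2
Fragment 5: offset=18 len=2
Gaps: 11-12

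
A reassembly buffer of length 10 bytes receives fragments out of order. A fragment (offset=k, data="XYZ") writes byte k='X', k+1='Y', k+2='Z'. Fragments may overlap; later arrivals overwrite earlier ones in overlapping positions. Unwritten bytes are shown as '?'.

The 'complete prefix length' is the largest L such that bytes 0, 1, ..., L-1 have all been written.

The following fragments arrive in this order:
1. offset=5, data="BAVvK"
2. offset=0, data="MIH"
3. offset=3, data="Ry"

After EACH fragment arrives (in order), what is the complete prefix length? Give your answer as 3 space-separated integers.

Answer: 0 3 10

Derivation:
Fragment 1: offset=5 data="BAVvK" -> buffer=?????BAVvK -> prefix_len=0
Fragment 2: offset=0 data="MIH" -> buffer=MIH??BAVvK -> prefix_len=3
Fragment 3: offset=3 data="Ry" -> buffer=MIHRyBAVvK -> prefix_len=10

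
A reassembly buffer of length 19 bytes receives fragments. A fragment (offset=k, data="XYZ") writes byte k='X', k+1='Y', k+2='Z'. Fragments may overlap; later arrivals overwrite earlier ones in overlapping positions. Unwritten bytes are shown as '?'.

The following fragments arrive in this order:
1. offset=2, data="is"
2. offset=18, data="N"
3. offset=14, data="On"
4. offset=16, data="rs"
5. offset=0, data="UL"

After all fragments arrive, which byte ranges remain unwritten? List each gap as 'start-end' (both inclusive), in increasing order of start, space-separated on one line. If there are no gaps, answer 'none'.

Answer: 4-13

Derivation:
Fragment 1: offset=2 len=2
Fragment 2: offset=18 len=1
Fragment 3: offset=14 len=2
Fragment 4: offset=16 len=2
Fragment 5: offset=0 len=2
Gaps: 4-13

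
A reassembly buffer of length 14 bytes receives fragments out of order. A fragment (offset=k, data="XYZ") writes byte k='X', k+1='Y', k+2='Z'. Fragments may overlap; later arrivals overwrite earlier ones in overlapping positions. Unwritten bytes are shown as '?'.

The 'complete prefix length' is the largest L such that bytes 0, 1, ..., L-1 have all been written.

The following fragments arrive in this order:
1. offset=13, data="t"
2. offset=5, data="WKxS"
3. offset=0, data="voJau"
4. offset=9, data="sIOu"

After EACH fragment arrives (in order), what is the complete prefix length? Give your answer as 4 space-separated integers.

Fragment 1: offset=13 data="t" -> buffer=?????????????t -> prefix_len=0
Fragment 2: offset=5 data="WKxS" -> buffer=?????WKxS????t -> prefix_len=0
Fragment 3: offset=0 data="voJau" -> buffer=voJauWKxS????t -> prefix_len=9
Fragment 4: offset=9 data="sIOu" -> buffer=voJauWKxSsIOut -> prefix_len=14

Answer: 0 0 9 14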